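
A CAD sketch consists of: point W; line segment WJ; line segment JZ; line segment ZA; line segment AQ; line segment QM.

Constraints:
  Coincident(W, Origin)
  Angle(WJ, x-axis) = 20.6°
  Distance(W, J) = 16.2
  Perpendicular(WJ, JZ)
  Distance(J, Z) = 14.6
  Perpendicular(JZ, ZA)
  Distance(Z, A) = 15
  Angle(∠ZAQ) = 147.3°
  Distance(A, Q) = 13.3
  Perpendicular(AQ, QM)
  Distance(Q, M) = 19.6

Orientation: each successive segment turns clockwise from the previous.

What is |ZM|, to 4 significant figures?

28.36

W is at the origin; WJ runs at 20.6° with length 16.2, so J = (15.16, 5.700). The perpendicularity gives JZ at right angles to WJ, so JZ runs at -69.40°; with |JZ| = 14.6, Z = (20.30, -7.967). JZ is perpendicular to ZA, so ZA runs at -159.4°; with |ZA| = 15.0, A = (6.260, -13.24). ∠ZAQ = 147.3° gives AQ at 167.9° from the x-axis; with |AQ| = 13.3, Q = (-6.744, -10.46). The perpendicularity gives QM at right angles to AQ, so QM runs at 77.90°; with |QM| = 19.6, M = (-2.636, 8.708). Then |ZM| = |M − Z| = 28.36.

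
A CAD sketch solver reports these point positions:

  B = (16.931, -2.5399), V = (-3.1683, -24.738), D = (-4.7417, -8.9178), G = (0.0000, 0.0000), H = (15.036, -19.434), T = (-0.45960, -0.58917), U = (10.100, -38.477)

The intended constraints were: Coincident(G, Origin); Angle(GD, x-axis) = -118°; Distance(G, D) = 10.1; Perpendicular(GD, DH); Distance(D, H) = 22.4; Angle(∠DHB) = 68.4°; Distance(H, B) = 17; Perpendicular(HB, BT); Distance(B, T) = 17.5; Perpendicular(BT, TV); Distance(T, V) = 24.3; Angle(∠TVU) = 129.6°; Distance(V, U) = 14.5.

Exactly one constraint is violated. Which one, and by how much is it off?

Distance(V, U) = 14.5 — off by 4.60.

G = (0.00, 0.00) ✓; GD at -118.0° ✓; |GD| = 10.10 ✓; ∠(GD, DH) = 90.00° ✓; |DH| = 22.40 ✓; ∠DHB = 68.40° ✓; |HB| = 17.00 ✓; ∠(HB, BT) = 90.00° ✓; |BT| = 17.50 ✓; ∠(BT, TV) = 90.00° ✓; |TV| = 24.30 ✓; ∠TVU = 129.6° ✓; |VU| = 19.10 ✗.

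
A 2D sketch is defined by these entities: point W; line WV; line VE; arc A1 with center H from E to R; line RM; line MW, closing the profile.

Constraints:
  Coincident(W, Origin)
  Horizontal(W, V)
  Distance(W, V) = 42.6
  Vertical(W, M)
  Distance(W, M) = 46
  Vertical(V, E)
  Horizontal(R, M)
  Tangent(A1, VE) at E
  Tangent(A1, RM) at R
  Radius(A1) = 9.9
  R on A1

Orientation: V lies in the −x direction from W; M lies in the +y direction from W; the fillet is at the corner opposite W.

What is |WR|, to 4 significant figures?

56.44

The virtual corner opposite W is at (-42.60, 46.00). Tangency of A1 to VE means the radius HE is perpendicular to VE and tangency of A1 to RM means the radius HR is perpendicular to RM, with radius 9.9, so the center H sits 9.9 in from both sides at H = (-32.70, 36.10). That places the tangent points at E = (-42.60, 36.10) on VE and R = (-32.70, 46.00) on RM. Then |WR| = |R − W| = 56.44.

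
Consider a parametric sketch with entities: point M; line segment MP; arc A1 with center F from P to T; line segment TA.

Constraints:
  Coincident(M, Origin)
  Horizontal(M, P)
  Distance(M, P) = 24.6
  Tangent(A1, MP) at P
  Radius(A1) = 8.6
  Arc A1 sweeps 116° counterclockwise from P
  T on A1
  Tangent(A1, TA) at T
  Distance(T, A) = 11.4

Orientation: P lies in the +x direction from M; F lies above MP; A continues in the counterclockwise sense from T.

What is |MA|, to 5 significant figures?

35.476

M is at the origin; M and P share the same y with |MP| = 24.6 and P on the +x side, so P = (24.600, 0.0000). A1 meets MP tangentially, so FP is at right angles to MP, so F = P + (0, 8.6) = (24.600, 8.6000). On A1, P sits at bearing -90° from F; a 116° counterclockwise sweep puts T at bearing 26°, so T = F + 8.6·(cos 26°, sin 26°) = (32.330, 12.370). Since A1 is tangent to TA there, FT ⟂ TA, so TA runs along (−sin 26°, cos 26°); with |TA| = 11.4, A = (27.332, 22.616). Then |MA| = |A − M| = 35.476.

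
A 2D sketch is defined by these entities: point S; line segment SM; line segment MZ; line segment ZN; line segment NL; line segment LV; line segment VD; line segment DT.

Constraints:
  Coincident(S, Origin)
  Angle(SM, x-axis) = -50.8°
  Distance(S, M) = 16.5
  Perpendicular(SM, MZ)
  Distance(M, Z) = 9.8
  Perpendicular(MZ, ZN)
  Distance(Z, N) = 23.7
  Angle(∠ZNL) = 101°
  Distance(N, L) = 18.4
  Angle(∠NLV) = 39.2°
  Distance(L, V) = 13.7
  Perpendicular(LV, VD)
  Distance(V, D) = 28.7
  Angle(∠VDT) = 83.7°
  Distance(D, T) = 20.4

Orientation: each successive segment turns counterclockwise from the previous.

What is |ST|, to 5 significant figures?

33.633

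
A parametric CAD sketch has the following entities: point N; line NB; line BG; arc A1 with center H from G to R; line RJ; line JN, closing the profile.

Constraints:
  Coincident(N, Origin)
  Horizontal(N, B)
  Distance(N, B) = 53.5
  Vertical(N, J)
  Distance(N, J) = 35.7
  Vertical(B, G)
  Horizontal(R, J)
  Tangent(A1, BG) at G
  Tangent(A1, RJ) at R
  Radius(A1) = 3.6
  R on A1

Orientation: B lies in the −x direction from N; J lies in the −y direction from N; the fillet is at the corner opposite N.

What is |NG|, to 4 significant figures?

62.39

N is at the origin; NB is horizontal with |NB| = 53.5 and B on the −x side, so B = (-53.50, 0.000). NJ is vertical with |NJ| = 35.7 and J on the −y side, so J = (0.000, -35.70). The virtual corner opposite N is at (-53.50, -35.70). The tangent condition forces HG to be normal to BG and the tangent condition forces HR to be normal to RJ, with radius 3.6, so the center H sits 3.6 in from both sides at H = (-49.90, -32.10). That places the tangent points at G = (-53.50, -32.10) on BG and R = (-49.90, -35.70) on RJ. Then |NG| = |G − N| = 62.39.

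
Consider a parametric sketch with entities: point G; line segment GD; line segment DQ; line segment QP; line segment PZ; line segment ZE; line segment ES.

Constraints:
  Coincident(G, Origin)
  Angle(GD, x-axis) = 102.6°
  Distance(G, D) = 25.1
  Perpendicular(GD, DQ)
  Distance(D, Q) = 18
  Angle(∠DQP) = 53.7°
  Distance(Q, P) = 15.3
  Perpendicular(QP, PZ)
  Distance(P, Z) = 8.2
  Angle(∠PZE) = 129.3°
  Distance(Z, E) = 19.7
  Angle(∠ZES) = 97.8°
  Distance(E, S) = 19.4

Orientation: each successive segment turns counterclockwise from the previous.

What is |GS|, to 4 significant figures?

45.72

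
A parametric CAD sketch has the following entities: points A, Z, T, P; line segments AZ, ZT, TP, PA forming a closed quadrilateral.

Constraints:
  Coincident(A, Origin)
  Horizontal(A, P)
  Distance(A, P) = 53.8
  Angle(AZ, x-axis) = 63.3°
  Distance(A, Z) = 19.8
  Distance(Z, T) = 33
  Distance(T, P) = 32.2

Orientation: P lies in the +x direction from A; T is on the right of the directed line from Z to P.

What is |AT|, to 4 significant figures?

26.56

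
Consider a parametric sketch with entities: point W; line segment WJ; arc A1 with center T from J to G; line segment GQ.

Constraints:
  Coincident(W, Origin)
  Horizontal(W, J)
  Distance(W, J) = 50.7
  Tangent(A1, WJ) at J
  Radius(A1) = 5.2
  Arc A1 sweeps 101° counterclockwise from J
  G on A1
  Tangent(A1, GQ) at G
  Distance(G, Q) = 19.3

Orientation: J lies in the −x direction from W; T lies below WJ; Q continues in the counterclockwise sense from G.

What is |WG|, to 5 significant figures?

56.147

W is at the origin; WJ is horizontal with |WJ| = 50.7 and J on the −x side, so J = (-50.700, 0.0000). The tangent condition forces TJ to be normal to WJ, so T = J + (0, -5.2) = (-50.700, -5.2000). On A1, J sits at bearing 90° from T; a 101° counterclockwise sweep puts G at bearing 191°, so G = T + 5.2·(cos 191°, sin 191°) = (-55.804, -6.1922). Then |WG| = |G − W| = 56.147.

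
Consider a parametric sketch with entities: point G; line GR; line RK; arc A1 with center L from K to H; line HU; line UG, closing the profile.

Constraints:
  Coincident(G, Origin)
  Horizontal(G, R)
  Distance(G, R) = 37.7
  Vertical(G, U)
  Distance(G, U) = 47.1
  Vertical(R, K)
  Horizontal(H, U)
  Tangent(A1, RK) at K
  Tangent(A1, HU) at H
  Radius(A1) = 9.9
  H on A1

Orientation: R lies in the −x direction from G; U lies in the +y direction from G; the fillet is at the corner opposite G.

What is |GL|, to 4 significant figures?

46.44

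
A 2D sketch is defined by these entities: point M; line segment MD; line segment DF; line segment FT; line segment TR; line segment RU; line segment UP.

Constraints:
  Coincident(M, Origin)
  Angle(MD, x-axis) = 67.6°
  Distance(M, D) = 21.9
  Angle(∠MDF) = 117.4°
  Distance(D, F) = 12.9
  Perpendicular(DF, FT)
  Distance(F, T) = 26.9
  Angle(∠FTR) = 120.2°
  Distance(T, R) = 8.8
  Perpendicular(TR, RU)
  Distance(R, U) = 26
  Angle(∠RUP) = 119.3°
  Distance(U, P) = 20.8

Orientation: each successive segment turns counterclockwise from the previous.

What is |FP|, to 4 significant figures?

13.59

M is at the origin; MD runs at 67.6° with length 21.9, so D = (8.345, 20.25). ∠MDF = 117.4° gives DF at 130.2° from the x-axis; with |DF| = 12.9, F = (0.01904, 30.10). The perpendicularity gives FT at right angles to DF, so FT runs at -139.8°; with |FT| = 26.9, T = (-20.53, 12.74). ∠FTR = 120.2° gives TR at -80.00° from the x-axis; with |TR| = 8.8, R = (-19.00, 4.071). TR is perpendicular to RU, so RU runs at 10.00°; with |RU| = 26.0, U = (6.606, 8.586). ∠RUP = 119.3° gives UP at 70.70° from the x-axis; with |UP| = 20.8, P = (13.48, 28.22). Then |FP| = |P − F| = 13.59.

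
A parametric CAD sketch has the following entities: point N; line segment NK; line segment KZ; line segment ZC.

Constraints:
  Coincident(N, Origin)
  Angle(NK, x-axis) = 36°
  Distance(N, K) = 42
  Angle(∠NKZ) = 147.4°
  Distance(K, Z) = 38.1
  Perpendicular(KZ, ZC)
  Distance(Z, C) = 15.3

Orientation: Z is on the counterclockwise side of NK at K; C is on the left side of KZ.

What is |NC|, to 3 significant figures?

73.8

∠NKZ = 147.4°, so KZ runs at 36.0° + (180° − 147.4°) = 68.6° from the x-axis; with |KZ| = 38.1, Z = K + 38.1·(cos 68.6°, sin 68.6°) = (47.9, 60.2). KZ is perpendicular to ZC; with |ZC| = 15.3 on the left of KZ, C = Z + 15.3·(-0.931, 0.365) = (33.6, 65.7). Then |NC| = |C − N| = 73.8.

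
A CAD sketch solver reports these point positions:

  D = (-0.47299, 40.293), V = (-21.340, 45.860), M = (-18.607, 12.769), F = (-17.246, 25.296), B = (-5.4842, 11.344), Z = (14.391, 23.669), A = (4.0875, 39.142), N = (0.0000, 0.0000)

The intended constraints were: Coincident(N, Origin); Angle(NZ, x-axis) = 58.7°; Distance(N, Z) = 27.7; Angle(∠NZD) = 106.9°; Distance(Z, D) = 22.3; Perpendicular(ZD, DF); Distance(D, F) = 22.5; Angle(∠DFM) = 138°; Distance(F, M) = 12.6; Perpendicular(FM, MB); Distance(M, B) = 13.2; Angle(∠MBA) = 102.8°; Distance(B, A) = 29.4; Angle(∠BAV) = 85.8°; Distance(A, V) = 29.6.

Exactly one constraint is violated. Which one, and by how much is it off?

Distance(A, V) = 29.6 — off by 3.30.

N = (0.00, 0.00) ✓; NZ at 58.70° ✓; |NZ| = 27.70 ✓; ∠NZD = 106.9° ✓; |ZD| = 22.30 ✓; ∠(ZD, DF) = 90.00° ✓; |DF| = 22.50 ✓; ∠DFM = 138.0° ✓; |FM| = 12.60 ✓; ∠(FM, MB) = 90.00° ✓; |MB| = 13.20 ✓; ∠MBA = 102.8° ✓; |BA| = 29.40 ✓; ∠BAV = 85.80° ✓; |AV| = 26.30 ✗.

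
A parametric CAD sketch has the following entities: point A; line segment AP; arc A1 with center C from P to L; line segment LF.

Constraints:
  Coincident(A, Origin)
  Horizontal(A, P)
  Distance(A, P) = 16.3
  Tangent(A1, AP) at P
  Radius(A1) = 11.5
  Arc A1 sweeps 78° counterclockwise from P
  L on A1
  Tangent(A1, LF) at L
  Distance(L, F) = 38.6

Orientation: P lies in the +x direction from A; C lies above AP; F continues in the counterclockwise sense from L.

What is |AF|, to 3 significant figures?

58.8

A is at the origin; AP is horizontal with |AP| = 16.3 and P on the +x side, so P = (16.3, 0.00). Since A1 is tangent to AP there, CP ⟂ AP, so C = P + (0, 11.5) = (16.3, 11.5). On A1, P sits at bearing -90° from C; a 78° counterclockwise sweep puts L at bearing -12°, so L = C + 11.5·(cos -12°, sin -12°) = (27.5, 9.11). Tangency of A1 to LF means the radius CL is perpendicular to LF, so LF runs along (−sin -12°, cos -12°); with |LF| = 38.6, F = (35.6, 46.9). Then |AF| = |F − A| = 58.8.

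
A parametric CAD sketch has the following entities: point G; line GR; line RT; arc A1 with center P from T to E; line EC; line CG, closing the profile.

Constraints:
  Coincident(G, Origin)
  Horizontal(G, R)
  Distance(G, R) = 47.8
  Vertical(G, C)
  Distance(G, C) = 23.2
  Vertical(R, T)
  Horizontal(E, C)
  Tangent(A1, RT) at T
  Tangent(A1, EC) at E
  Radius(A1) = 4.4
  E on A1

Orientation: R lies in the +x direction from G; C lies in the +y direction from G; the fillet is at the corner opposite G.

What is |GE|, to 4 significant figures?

49.21

G is at the origin; GR is horizontal with |GR| = 47.8 and R on the +x side, so R = (47.80, 0.000). G and C share the same x with |GC| = 23.2 and C on the +y side, so C = (0.000, 23.20). The virtual corner opposite G is at (47.80, 23.20). A1 meets RT tangentially, so PT is at right angles to RT and since A1 is tangent to EC there, PE ⟂ EC, with radius 4.4, so the center P sits 4.4 in from both sides at P = (43.40, 18.80). That places the tangent points at T = (47.80, 18.80) on RT and E = (43.40, 23.20) on EC. Then |GE| = |E − G| = 49.21.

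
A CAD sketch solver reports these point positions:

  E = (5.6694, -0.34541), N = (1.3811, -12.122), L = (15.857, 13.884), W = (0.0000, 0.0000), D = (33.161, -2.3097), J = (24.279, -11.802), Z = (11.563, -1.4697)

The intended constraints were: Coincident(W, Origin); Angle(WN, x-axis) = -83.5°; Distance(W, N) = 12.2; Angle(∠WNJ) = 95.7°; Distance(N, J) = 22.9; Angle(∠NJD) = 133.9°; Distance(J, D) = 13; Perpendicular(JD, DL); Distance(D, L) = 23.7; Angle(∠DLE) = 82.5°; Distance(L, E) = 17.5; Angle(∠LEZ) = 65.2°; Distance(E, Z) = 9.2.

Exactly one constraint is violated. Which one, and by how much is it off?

Distance(E, Z) = 9.2 — off by 3.20.

W = (0.00, 0.00) ✓; WN at -83.50° ✓; |WN| = 12.20 ✓; ∠WNJ = 95.70° ✓; |NJ| = 22.90 ✓; ∠NJD = 133.9° ✓; |JD| = 13.00 ✓; ∠(JD, DL) = 90.00° ✓; |DL| = 23.70 ✓; ∠DLE = 82.50° ✓; |LE| = 17.50 ✓; ∠LEZ = 65.20° ✓; |EZ| = 6.000 ✗.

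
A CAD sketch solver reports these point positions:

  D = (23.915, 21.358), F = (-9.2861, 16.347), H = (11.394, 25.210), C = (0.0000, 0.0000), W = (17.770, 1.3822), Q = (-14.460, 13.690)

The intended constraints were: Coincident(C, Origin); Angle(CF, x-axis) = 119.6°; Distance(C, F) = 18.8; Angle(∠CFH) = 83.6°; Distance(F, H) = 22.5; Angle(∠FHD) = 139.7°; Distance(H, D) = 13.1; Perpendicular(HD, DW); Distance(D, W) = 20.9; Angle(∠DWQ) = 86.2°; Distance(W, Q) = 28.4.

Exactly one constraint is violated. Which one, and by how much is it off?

Distance(W, Q) = 28.4 — off by 6.10.

C = (0.00, 0.00) ✓; CF at 119.6° ✓; |CF| = 18.80 ✓; ∠CFH = 83.60° ✓; |FH| = 22.50 ✓; ∠FHD = 139.7° ✓; |HD| = 13.10 ✓; ∠(HD, DW) = 90.00° ✓; |DW| = 20.90 ✓; ∠DWQ = 86.20° ✓; |WQ| = 34.50 ✗.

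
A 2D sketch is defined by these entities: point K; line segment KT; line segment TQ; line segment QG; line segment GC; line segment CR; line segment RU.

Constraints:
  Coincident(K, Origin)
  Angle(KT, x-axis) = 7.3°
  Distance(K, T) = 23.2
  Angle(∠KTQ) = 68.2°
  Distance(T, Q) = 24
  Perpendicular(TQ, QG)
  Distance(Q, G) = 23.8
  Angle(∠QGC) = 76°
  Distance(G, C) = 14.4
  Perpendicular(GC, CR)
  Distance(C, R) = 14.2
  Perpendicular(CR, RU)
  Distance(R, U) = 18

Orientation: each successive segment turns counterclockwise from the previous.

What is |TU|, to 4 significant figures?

32.79

K is at the origin; KT runs at 7.3° with length 23.2, so T = (23.01, 2.948). ∠KTQ = 68.2° gives TQ at 119.1° from the x-axis; with |TQ| = 24.0, Q = (11.34, 23.92). TQ is perpendicular to QG, so QG runs at -150.9°; with |QG| = 23.8, G = (-9.456, 12.34). ∠QGC = 76.0° gives GC at -46.90° from the x-axis; with |GC| = 14.4, C = (0.3833, 1.829). GC ⟂ CR, so CR runs at 43.10°; with |CR| = 14.2, R = (10.75, 11.53). The perpendicularity gives RU at right angles to CR, so RU runs at 133.1°; with |RU| = 18.0, U = (-1.547, 24.67). Then |TU| = |U − T| = 32.79.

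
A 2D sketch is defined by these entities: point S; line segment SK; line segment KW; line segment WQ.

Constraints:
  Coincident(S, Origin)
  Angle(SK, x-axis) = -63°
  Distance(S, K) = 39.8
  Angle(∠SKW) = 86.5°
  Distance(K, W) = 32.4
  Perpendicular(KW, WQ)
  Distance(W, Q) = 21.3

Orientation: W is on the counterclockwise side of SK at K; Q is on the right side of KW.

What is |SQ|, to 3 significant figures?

68.0

∠SKW = 86.5°, so KW runs at -63.0° + (180° − 86.5°) = 30.5° from the x-axis; with |KW| = 32.4, W = K + 32.4·(cos 30.5°, sin 30.5°) = (46.0, -19.0). The perpendicularity gives WQ at right angles to KW; with |WQ| = 21.3 on the right of KW, Q = W + 21.3·(0.508, -0.862) = (56.8, -37.4). Then |SQ| = |Q − S| = 68.0.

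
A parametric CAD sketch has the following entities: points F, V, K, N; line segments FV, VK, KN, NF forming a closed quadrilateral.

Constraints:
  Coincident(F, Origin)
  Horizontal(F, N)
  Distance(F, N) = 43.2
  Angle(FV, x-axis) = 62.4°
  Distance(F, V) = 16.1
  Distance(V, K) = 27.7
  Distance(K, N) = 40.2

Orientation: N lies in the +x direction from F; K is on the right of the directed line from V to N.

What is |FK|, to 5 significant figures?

14.353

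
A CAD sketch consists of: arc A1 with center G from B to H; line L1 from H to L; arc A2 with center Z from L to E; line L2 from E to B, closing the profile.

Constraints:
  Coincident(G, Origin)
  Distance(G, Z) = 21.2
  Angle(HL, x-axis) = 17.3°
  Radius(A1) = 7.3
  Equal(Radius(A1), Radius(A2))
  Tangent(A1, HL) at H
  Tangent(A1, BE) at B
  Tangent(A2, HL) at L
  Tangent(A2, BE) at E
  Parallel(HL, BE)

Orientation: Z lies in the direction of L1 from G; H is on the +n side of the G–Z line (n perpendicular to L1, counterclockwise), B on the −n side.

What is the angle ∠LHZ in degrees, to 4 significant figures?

19.00°

Tangency of A1 to both parallel lines with radius 7.3 puts H and B at G ± 7.3·n: H = (-2.171, 6.970), B = (2.171, -6.970). Equal radii place L and E the same way about Z: L = Z + 7.3·n = (18.07, 13.27), E = Z − 7.3·n = (22.41, -0.6654). Then cos ∠LHZ = HL·HZ / (|HL||HZ|), giving 19.00°.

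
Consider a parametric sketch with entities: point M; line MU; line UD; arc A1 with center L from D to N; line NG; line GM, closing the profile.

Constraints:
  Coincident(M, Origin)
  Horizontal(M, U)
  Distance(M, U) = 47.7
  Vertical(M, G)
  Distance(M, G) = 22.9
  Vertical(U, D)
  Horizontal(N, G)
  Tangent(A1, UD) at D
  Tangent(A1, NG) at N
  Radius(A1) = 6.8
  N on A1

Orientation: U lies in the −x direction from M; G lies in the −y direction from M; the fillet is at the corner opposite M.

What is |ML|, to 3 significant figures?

44.0

M is at the origin; M and U share the same y with |MU| = 47.7 and U on the −x side, so U = (-47.7, 0.00). MG is vertical with |MG| = 22.9 and G on the −y side, so G = (0.00, -22.9). The virtual corner opposite M is at (-47.7, -22.9). Since A1 is tangent to UD there, LD ⟂ UD and the tangent condition forces LN to be normal to NG, with radius 6.8, so the center L sits 6.8 in from both sides at L = (-40.9, -16.1). Then |ML| = |L − M| = 44.0.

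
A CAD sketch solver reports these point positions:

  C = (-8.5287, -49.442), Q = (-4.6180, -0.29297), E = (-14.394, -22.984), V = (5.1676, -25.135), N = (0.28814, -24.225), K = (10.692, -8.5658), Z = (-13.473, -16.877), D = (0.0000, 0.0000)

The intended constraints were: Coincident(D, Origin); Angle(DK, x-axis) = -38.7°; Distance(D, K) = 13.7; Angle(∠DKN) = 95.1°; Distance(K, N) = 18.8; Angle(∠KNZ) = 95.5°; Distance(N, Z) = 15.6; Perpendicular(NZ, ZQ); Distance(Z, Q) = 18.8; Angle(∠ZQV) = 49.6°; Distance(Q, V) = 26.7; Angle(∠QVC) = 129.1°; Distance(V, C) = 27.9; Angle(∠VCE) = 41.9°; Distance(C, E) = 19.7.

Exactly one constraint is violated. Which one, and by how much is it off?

Distance(C, E) = 19.7 — off by 7.40.

D = (0.00, 0.00) ✓; DK at -38.70° ✓; |DK| = 13.70 ✓; ∠DKN = 95.10° ✓; |KN| = 18.80 ✓; ∠KNZ = 95.50° ✓; |NZ| = 15.60 ✓; ∠(NZ, ZQ) = 90.00° ✓; |ZQ| = 18.80 ✓; ∠ZQV = 49.60° ✓; |QV| = 26.70 ✓; ∠QVC = 129.1° ✓; |VC| = 27.90 ✓; ∠VCE = 41.90° ✓; |CE| = 27.10 ✗.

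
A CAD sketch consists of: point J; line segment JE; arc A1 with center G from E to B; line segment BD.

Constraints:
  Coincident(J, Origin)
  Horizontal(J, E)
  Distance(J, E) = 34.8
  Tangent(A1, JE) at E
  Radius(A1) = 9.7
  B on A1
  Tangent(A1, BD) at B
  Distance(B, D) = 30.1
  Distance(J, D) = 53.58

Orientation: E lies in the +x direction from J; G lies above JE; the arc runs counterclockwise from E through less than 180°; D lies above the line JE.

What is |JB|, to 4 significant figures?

45.81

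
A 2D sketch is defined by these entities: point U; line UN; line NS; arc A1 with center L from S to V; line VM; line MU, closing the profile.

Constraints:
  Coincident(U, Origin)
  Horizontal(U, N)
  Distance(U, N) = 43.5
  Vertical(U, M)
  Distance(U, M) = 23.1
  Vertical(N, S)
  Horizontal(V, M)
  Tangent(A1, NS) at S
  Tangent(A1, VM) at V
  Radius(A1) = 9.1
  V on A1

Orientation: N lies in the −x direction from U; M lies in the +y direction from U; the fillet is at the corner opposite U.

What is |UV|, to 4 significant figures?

41.44

U is at the origin; U and N share the same y with |UN| = 43.5 and N on the −x side, so N = (-43.50, 0.000). UM is vertical with |UM| = 23.1 and M on the +y side, so M = (0.000, 23.10). The virtual corner opposite U is at (-43.50, 23.10). Tangency of A1 to NS means the radius LS is perpendicular to NS and since A1 is tangent to VM there, LV ⟂ VM, with radius 9.1, so the center L sits 9.1 in from both sides at L = (-34.40, 14.00). That places the tangent points at S = (-43.50, 14.00) on NS and V = (-34.40, 23.10) on VM. Then |UV| = |V − U| = 41.44.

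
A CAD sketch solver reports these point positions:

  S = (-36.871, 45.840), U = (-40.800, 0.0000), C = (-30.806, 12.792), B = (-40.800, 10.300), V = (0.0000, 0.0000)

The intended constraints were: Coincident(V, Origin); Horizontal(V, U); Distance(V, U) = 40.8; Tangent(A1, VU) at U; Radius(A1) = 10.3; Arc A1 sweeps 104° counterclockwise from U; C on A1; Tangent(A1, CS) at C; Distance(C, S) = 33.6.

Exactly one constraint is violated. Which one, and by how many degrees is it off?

Tangent(A1, CS) at C — off by 3.60°.

V = (0.00, 0.00) ✓; V.y = 0.00, U.y = 0.00 ✓; |VU| = 40.80 ✓; ∠(BU, UV) = 90.00° ✓; |BU| = 10.30 ✓; bearing(B→C) − bearing(B→U) = 104.0° ✓; |BC| = 10.30 ✓; ∠(BC, CS) = 93.60° ✗; |CS| = 33.60 ✓.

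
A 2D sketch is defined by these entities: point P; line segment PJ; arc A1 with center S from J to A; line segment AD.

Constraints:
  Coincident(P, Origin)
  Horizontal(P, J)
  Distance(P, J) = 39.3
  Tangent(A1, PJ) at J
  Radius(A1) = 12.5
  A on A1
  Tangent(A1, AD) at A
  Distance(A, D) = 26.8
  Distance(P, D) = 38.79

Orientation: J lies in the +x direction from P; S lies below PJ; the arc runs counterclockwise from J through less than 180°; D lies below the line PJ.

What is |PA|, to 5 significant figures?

28.743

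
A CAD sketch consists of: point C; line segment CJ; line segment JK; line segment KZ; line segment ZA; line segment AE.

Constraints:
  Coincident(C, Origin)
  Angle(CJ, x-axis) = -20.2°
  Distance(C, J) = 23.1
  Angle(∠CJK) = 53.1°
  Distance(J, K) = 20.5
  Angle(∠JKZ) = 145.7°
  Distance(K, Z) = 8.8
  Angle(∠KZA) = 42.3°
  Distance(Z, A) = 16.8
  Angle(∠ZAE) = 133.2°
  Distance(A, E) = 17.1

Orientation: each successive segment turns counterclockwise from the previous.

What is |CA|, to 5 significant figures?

11.506

C is at the origin; CJ runs at -20.2° with length 23.1, so J = (21.679, -7.9764). ∠CJK = 53.1° gives JK at 106.70° from the x-axis; with |JK| = 20.5, K = (15.788, 11.659). ∠JKZ = 145.7° gives KZ at 141.00° from the x-axis; with |KZ| = 8.8, Z = (8.9494, 17.197). ∠KZA = 42.3° gives ZA at -81.300° from the x-axis; with |ZA| = 16.8, A = (11.491, 0.59029). Then |CA| = |A − C| = 11.506.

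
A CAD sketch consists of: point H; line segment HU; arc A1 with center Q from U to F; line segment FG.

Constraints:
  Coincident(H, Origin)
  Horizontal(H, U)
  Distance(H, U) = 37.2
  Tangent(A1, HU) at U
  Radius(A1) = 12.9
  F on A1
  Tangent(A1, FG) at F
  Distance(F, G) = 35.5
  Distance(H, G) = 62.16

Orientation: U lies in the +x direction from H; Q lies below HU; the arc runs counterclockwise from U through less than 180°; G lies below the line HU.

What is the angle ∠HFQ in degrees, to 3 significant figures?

128°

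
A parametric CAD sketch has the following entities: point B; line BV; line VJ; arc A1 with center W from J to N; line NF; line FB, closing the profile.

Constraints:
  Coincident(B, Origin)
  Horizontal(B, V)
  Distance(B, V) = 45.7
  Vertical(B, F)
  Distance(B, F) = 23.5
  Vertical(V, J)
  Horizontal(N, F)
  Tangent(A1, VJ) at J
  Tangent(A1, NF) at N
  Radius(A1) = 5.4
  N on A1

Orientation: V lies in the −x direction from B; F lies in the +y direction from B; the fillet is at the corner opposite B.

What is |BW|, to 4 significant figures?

44.18

B and F share the same x with |BF| = 23.5 and F on the +y side, so F = (0.000, 23.50). The virtual corner opposite B is at (-45.70, 23.50). Since A1 is tangent to VJ there, WJ ⟂ VJ and A1 meets NF tangentially, so WN is at right angles to NF, with radius 5.4, so the center W sits 5.4 in from both sides at W = (-40.30, 18.10). Then |BW| = |W − B| = 44.18.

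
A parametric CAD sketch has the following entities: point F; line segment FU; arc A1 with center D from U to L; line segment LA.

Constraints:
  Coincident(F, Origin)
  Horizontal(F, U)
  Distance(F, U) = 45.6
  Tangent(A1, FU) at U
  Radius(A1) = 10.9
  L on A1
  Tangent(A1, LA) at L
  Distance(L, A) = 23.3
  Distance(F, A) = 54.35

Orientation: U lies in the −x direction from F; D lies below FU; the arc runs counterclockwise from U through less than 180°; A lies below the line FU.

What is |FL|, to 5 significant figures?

57.087

Checks: ∠(DU, UF) = 90.00° ✓; |DU| = 10.90 ✓; |DL| = 10.90 ✓; ∠(DL, LA) = 90.00° ✓; |LA| = 23.30 ✓; |FA| = 54.35 ✓.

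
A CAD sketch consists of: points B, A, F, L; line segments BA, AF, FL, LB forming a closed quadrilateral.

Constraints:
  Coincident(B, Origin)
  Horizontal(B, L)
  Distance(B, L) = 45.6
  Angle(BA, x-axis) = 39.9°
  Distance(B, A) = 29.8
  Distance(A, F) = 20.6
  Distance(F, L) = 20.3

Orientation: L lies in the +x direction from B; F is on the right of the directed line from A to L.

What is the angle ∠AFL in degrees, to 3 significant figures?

93.2°

B is at the origin; BL is horizontal with |BL| = 45.6 and L in +x, so L = (45.6, 0). BA runs at 39.9° with |BA| = 29.8, so A = (22.9, 19.1). F is determined by |AF| = 20.6 and |FL| = 20.3 together: it lies at the intersection of circle(A, 20.6) and circle(L, 20.3). With |AL| = 29.7, the foot of the radical line on AL is 15.1 from A and the perpendicular offset is √(20.6² − 15.1²) = 14.1. Taking the right-of-AL solution: F = (25.3, -1.33).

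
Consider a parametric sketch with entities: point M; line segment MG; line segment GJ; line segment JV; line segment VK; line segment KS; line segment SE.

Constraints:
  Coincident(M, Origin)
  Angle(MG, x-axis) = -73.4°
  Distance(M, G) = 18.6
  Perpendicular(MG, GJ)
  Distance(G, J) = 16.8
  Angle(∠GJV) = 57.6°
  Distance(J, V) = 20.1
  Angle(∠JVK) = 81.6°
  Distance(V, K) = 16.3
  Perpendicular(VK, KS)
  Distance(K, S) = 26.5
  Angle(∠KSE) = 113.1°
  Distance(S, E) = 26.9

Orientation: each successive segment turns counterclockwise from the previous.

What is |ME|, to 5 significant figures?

43.884

M is at the origin; MG runs at -73.4° with length 18.6, so G = (5.3138, -17.825). The perpendicularity gives GJ at right angles to MG, so GJ runs at 16.600°; with |GJ| = 16.8, J = (21.414, -13.025). ∠GJV = 57.6° gives JV at 139.00° from the x-axis; with |JV| = 20.1, V = (6.2440, 0.16155). ∠JVK = 81.6° gives VK at -122.60° from the x-axis; with |VK| = 16.3, K = (-2.5380, -13.570). VK is perpendicular to KS, so KS runs at -32.600°; with |KS| = 26.5, S = (19.787, -27.848). ∠KSE = 113.1° gives SE at 34.300° from the x-axis; with |SE| = 26.9, E = (42.009, -12.689). Then |ME| = |E − M| = 43.884.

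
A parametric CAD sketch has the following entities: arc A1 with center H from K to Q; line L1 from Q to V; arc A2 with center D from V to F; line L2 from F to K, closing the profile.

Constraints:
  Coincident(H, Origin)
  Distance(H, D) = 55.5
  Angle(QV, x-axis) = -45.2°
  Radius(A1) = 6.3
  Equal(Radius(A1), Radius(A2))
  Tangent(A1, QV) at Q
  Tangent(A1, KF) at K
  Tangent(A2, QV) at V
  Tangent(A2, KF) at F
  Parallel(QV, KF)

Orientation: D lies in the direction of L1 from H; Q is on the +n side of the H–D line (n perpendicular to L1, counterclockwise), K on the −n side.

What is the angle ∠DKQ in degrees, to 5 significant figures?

83.524°

The slot axis is L1's direction at -45.2°, so u = (cos -45.2°, sin -45.2°) = (0.70463, -0.70957) and n = (−sin -45.2°, cos -45.2°) = (0.70957, 0.70463). H is at the origin and D lies 55.5 along u from H, so D = 55.5·u = (39.107, -39.381). Tangency of A1 to both parallel lines with radius 6.3 puts Q and K at H ± 6.3·n: Q = (4.4703, 4.4392), K = (-4.4703, -4.4392). Then cos ∠DKQ = KD·KQ / (|KD||KQ|), giving 83.524°.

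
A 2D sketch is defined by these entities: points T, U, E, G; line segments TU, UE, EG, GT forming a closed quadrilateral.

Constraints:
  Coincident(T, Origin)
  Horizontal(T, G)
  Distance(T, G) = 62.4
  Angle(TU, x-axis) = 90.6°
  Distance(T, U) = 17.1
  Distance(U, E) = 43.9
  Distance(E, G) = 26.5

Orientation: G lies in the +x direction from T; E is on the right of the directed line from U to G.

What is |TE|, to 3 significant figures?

37.3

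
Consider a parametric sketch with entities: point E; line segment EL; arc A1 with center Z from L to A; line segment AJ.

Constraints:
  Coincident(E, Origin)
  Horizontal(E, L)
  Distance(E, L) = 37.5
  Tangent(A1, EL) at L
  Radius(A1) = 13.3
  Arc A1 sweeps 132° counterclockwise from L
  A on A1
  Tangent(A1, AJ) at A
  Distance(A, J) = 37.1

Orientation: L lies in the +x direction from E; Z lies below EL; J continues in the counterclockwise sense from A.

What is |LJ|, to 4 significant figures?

51.96

E is at the origin; EL is horizontal with |EL| = 37.5 and L on the +x side, so L = (37.50, 0.000). Since A1 is tangent to EL there, ZL ⟂ EL, so Z = L + (0, -13.3) = (37.50, -13.30). On A1, L sits at bearing 90° from Z; a 132° counterclockwise sweep puts A at bearing 222°, so A = Z + 13.3·(cos 222°, sin 222°) = (27.62, -22.20). Since A1 is tangent to AJ there, ZA ⟂ AJ, so AJ runs along (−sin 222°, cos 222°); with |AJ| = 37.1, J = (52.44, -49.77). Then |LJ| = |J − L| = 51.96.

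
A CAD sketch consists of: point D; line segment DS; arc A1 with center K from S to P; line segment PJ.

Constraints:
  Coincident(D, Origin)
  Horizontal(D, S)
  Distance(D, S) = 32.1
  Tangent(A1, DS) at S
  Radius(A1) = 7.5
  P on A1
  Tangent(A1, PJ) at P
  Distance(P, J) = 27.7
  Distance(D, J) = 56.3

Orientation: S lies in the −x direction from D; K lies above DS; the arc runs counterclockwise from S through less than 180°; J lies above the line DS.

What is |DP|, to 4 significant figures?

29.54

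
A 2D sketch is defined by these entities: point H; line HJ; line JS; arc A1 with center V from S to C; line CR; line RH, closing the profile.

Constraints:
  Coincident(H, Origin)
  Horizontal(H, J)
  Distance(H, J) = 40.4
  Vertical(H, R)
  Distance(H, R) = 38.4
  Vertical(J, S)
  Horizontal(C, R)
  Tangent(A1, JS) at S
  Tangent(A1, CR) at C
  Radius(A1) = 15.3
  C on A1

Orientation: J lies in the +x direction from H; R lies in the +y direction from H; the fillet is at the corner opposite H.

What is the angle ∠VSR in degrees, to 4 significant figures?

20.74°

H is at the origin; H and J share the same y with |HJ| = 40.4 and J on the +x side, so J = (40.40, 0.000). H and R share the same x with |HR| = 38.4 and R on the +y side, so R = (0.000, 38.40). The virtual corner opposite H is at (40.40, 38.40). The tangent condition forces VS to be normal to JS and since A1 is tangent to CR there, VC ⟂ CR, with radius 15.3, so the center V sits 15.3 in from both sides at V = (25.10, 23.10). That places the tangent points at S = (40.40, 23.10) on JS and C = (25.10, 38.40) on CR. Then cos ∠VSR = SV·SR / (|SV||SR|), giving 20.74°.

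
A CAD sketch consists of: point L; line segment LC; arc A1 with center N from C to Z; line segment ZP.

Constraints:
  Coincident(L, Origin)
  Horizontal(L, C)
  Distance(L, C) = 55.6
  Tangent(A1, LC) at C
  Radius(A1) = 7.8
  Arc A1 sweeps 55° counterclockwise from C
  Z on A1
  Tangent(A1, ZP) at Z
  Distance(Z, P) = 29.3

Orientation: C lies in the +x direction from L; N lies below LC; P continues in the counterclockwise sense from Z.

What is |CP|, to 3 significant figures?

35.8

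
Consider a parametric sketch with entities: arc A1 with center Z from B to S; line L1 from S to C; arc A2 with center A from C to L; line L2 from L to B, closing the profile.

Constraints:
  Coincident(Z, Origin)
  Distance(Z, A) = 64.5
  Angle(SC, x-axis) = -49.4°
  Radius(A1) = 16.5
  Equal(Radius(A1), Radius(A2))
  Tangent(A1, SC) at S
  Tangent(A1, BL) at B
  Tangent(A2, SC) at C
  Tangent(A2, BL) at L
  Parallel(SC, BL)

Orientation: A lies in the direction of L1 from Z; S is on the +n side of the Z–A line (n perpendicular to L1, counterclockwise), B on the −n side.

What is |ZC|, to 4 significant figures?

66.58

The slot axis is L1's direction at -49.4°, so u = (cos -49.4°, sin -49.4°) = (0.6508, -0.7593) and n = (−sin -49.4°, cos -49.4°) = (0.7593, 0.6508). Z is at the origin and A lies 64.5 along u from Z, so A = 64.5·u = (41.97, -48.97). Tangency of A1 to both parallel lines with radius 16.5 puts S and B at Z ± 16.5·n: S = (12.53, 10.74), B = (-12.53, -10.74). Equal radii place C and L the same way about A: C = A + 16.5·n = (54.50, -38.24), L = A − 16.5·n = (29.45, -59.71). Then |ZC| = |C − Z| = 66.58.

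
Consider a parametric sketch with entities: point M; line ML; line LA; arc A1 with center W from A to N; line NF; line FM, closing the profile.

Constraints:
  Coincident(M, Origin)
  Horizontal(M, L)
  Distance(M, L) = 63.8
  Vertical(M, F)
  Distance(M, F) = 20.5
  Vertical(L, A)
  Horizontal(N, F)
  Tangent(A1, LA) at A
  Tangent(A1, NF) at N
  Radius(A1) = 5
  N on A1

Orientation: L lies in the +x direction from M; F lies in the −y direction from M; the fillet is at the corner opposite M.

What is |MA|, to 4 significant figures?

65.66

M is at the origin; M and L share the same y with |ML| = 63.8 and L on the +x side, so L = (63.80, 0.000). M and F share the same x with |MF| = 20.5 and F on the −y side, so F = (0.000, -20.50). The virtual corner opposite M is at (63.80, -20.50). A1 meets LA tangentially, so WA is at right angles to LA and tangency of A1 to NF means the radius WN is perpendicular to NF, with radius 5.0, so the center W sits 5.0 in from both sides at W = (58.80, -15.50). That places the tangent points at A = (63.80, -15.50) on LA and N = (58.80, -20.50) on NF. Then |MA| = |A − M| = 65.66.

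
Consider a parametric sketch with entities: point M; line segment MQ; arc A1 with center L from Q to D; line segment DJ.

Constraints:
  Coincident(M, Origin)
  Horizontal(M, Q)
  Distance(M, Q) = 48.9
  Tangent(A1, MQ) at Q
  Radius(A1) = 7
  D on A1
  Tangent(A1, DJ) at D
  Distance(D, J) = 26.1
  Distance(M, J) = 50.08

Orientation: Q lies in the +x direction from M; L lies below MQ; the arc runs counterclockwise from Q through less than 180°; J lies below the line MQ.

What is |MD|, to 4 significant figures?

42.40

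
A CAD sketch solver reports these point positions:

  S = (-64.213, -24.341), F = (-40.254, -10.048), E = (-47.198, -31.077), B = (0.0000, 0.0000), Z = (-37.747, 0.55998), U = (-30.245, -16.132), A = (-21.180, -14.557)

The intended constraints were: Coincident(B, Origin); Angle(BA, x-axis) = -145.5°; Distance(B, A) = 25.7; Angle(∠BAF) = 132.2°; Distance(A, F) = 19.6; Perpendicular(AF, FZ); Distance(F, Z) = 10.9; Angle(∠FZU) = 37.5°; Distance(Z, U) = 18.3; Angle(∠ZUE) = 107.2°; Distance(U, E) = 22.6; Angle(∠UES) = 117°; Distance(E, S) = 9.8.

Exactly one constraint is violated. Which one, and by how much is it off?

Distance(E, S) = 9.8 — off by 8.50.

B = (0.00, 0.00) ✓; BA at -145.5° ✓; |BA| = 25.70 ✓; ∠BAF = 132.2° ✓; |AF| = 19.60 ✓; ∠(AF, FZ) = 90.00° ✓; |FZ| = 10.90 ✓; ∠FZU = 37.50° ✓; |ZU| = 18.30 ✓; ∠ZUE = 107.2° ✓; |UE| = 22.60 ✓; ∠UES = 117.0° ✓; |ES| = 18.30 ✗.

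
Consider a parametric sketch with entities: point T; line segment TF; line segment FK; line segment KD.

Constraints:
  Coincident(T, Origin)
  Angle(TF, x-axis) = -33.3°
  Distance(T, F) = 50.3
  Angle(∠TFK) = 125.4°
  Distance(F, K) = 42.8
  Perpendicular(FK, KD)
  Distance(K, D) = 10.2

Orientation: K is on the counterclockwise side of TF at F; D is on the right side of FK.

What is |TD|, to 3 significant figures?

88.3

T is at the origin; TF runs at -33.3° with length 50.3, so F = 50.3·(cos -33.3°, sin -33.3°) = (42.0, -27.6). ∠TFK = 125.4°, so FK runs at -33.3° + (180° − 125.4°) = 21.3° from the x-axis; with |FK| = 42.8, K = F + 42.8·(cos 21.3°, sin 21.3°) = (81.9, -12.1). FK ⟂ KD; with |KD| = 10.2 on the right of FK, D = K + 10.2·(0.363, -0.932) = (85.6, -21.6). Then |TD| = |D − T| = 88.3.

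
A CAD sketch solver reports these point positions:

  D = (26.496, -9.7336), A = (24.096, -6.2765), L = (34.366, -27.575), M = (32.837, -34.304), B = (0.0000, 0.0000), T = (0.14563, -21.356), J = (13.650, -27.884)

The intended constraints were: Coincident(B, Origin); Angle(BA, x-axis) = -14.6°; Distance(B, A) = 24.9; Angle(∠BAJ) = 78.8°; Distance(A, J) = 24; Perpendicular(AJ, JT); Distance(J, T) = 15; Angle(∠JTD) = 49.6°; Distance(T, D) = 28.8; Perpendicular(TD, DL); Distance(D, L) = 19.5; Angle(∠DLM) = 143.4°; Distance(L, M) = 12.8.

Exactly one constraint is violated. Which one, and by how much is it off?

Distance(L, M) = 12.8 — off by 5.90.

B = (0.00, 0.00) ✓; BA at -14.60° ✓; |BA| = 24.90 ✓; ∠BAJ = 78.80° ✓; |AJ| = 24.00 ✓; ∠(AJ, JT) = 90.00° ✓; |JT| = 15.00 ✓; ∠JTD = 49.60° ✓; |TD| = 28.80 ✓; ∠(TD, DL) = 90.00° ✓; |DL| = 19.50 ✓; ∠DLM = 143.4° ✓; |LM| = 6.901 ✗.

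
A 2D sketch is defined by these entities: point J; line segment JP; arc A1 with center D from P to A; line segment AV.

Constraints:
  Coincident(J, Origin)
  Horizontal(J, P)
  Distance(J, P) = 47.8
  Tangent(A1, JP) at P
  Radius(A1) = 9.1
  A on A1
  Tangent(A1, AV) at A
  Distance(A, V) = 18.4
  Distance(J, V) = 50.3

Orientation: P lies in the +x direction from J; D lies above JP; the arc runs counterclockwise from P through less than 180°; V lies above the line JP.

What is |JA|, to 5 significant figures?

56.451

Checks: ∠(DP, PJ) = 90.00° ✓; |DP| = 9.100 ✓; |DA| = 9.100 ✓; ∠(DA, AV) = 90.00° ✓; |AV| = 18.40 ✓; |JV| = 50.30 ✓.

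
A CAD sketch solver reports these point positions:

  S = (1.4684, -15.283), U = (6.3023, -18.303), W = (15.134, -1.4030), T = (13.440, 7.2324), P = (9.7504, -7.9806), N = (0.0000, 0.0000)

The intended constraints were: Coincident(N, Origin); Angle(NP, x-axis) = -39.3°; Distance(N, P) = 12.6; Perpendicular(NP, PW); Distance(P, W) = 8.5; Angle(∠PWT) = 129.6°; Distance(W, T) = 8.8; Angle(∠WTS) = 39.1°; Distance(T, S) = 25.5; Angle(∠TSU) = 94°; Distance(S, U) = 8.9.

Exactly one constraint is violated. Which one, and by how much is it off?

Distance(S, U) = 8.9 — off by 3.20.

N = (0.00, 0.00) ✓; NP at -39.30° ✓; |NP| = 12.60 ✓; ∠(NP, PW) = 90.00° ✓; |PW| = 8.500 ✓; ∠PWT = 129.6° ✓; |WT| = 8.800 ✓; ∠WTS = 39.10° ✓; |TS| = 25.50 ✓; ∠TSU = 94.00° ✓; |SU| = 5.700 ✗.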